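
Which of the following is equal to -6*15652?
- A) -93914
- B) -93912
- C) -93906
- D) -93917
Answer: B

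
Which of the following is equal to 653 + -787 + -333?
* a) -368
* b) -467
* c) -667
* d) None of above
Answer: b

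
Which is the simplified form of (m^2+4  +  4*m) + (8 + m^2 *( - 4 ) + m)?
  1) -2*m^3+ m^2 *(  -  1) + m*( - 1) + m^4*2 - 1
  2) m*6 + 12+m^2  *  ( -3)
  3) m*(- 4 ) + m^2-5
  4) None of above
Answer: 4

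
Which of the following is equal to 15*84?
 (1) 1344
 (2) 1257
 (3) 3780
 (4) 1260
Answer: 4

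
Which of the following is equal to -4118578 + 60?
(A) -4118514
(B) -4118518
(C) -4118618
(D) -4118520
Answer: B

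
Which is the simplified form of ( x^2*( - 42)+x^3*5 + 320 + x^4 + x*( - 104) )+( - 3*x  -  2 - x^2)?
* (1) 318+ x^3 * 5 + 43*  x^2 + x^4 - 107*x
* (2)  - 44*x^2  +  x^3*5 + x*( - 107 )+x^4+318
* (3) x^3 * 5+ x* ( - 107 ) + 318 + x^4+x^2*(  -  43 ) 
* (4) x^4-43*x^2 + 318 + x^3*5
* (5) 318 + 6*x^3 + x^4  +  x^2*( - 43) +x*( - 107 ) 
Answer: 3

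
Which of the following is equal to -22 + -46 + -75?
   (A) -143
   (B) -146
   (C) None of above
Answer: A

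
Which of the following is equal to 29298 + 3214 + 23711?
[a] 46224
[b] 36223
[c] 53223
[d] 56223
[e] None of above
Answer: d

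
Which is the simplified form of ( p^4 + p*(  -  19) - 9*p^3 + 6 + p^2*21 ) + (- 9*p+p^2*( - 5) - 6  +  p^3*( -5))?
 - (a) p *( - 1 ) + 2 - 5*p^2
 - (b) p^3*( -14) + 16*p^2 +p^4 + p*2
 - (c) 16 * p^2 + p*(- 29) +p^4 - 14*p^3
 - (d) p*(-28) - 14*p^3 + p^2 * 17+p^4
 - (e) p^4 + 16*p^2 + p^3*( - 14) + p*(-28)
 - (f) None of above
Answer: e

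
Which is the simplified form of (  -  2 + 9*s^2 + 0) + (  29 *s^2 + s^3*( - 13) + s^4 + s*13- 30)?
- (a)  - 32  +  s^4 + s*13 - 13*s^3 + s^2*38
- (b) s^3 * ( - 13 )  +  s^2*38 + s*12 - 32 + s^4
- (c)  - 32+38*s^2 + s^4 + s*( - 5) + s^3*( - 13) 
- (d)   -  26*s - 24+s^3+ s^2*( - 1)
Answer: a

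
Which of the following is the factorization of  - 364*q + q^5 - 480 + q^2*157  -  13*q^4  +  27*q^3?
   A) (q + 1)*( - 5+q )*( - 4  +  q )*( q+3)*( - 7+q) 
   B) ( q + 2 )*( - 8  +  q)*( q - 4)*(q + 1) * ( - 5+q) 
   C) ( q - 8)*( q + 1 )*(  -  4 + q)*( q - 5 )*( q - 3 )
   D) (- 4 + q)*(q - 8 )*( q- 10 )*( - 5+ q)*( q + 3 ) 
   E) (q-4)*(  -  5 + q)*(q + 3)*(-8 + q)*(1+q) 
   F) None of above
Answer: E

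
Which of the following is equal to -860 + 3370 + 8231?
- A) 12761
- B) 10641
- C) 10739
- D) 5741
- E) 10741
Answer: E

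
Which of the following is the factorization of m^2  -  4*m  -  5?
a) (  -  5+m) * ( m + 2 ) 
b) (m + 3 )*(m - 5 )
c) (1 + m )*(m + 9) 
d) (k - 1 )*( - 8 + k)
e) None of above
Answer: e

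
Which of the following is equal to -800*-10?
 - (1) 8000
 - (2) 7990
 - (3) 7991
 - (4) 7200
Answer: 1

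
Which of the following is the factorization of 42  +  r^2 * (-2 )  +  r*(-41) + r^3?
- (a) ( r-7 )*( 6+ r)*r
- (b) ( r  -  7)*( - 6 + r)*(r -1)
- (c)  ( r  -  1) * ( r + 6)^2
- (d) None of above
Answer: d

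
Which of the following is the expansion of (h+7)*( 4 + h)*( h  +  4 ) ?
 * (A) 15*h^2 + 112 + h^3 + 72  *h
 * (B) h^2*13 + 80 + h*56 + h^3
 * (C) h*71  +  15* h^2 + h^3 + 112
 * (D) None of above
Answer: A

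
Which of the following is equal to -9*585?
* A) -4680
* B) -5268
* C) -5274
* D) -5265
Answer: D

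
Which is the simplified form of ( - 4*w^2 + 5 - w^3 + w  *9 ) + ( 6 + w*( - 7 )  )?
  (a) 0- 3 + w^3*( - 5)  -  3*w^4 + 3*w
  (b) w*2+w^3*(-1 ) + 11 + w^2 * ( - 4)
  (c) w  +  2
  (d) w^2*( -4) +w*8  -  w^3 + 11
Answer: b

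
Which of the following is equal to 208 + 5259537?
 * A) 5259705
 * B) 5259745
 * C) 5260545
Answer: B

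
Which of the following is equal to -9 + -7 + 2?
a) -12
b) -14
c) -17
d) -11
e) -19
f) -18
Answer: b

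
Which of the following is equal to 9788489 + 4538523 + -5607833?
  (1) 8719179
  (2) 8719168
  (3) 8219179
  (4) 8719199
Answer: 1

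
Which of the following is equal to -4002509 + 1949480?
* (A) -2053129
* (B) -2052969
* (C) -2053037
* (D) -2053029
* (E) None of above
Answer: D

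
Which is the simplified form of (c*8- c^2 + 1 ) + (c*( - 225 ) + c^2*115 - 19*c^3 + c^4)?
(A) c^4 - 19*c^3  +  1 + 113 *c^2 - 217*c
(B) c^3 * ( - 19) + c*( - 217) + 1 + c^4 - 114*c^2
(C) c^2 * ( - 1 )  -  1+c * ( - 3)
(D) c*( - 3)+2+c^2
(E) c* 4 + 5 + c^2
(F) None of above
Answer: F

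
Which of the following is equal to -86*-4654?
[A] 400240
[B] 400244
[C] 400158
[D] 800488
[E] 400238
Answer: B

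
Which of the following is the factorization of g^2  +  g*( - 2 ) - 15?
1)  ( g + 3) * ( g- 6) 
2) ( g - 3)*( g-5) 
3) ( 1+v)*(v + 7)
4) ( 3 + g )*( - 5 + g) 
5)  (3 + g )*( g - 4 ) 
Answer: 4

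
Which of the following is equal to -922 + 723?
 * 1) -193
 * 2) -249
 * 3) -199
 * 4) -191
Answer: 3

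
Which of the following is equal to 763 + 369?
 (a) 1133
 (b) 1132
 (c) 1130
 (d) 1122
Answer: b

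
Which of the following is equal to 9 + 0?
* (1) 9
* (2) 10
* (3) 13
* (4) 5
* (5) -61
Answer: 1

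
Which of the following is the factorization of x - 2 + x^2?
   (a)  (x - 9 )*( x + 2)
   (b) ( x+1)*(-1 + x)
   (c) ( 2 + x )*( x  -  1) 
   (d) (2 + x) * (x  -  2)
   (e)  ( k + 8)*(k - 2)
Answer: c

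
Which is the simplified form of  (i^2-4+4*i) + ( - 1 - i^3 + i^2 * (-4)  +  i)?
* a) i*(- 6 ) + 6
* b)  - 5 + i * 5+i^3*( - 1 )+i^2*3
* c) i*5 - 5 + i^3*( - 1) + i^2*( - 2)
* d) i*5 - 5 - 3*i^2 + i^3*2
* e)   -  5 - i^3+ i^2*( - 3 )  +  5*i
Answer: e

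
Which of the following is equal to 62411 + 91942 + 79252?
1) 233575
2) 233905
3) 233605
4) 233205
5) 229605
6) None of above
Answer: 3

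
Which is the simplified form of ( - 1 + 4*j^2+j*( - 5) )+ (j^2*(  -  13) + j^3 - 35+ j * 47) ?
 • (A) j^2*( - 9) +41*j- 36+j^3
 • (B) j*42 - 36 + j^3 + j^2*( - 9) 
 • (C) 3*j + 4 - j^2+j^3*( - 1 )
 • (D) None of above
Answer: B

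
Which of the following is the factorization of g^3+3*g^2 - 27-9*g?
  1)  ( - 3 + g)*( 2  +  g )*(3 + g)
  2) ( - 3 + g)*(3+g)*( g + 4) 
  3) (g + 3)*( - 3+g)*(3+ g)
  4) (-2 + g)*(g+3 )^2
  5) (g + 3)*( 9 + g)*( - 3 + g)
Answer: 3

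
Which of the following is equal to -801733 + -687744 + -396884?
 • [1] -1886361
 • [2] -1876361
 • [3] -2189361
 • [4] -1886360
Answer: 1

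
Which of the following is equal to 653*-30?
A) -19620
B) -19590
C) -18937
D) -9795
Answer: B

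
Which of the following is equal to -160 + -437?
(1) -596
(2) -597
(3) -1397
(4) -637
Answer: 2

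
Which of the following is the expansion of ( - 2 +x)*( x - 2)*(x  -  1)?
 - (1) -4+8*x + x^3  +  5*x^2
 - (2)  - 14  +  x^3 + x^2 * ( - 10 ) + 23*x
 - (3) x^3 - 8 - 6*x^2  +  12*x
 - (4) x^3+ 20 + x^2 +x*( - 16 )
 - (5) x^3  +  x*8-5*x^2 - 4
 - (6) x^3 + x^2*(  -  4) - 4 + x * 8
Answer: 5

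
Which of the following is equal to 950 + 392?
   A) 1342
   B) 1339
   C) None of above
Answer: A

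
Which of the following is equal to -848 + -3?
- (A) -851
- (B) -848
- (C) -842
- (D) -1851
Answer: A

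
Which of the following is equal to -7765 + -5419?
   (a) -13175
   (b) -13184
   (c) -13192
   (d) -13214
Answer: b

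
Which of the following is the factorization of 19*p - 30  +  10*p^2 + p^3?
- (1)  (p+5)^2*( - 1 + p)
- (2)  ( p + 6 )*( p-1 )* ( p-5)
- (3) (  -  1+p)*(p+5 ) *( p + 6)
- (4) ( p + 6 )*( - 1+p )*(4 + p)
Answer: 3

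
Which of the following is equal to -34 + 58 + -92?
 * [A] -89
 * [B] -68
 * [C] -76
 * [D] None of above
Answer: B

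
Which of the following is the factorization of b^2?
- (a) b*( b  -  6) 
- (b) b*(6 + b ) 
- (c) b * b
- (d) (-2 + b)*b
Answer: c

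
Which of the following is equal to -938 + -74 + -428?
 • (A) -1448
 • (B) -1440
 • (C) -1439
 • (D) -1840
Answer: B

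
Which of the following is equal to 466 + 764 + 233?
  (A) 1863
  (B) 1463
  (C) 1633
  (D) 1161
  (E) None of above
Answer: B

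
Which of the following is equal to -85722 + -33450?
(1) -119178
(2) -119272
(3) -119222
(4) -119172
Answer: 4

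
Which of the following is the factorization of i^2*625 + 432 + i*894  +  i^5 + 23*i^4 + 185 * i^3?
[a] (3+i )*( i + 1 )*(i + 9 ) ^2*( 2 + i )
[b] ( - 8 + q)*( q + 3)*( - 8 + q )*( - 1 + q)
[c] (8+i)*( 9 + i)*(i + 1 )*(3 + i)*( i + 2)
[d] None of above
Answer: c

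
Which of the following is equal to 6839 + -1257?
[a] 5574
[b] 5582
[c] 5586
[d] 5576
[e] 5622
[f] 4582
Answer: b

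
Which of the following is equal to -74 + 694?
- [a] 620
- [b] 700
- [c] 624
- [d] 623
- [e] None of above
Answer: a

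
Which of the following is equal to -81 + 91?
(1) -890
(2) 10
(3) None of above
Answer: 2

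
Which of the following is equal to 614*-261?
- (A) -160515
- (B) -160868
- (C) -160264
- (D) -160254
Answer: D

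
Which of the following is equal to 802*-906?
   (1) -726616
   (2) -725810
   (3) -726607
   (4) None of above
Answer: 4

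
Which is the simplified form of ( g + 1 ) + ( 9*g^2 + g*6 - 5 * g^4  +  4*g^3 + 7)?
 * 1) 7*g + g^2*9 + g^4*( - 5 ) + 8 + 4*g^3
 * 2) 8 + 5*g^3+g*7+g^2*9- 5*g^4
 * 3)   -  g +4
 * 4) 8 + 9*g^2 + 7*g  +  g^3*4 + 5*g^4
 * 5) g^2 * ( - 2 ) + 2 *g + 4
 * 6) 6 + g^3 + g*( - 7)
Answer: 1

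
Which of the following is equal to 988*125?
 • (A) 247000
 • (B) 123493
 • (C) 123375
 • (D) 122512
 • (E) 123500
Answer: E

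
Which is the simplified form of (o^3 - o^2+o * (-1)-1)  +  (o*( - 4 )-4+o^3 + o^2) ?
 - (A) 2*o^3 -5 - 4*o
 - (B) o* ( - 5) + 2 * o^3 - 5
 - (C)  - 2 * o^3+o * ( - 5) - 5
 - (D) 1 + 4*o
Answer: B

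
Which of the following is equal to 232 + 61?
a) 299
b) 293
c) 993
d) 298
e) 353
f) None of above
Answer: b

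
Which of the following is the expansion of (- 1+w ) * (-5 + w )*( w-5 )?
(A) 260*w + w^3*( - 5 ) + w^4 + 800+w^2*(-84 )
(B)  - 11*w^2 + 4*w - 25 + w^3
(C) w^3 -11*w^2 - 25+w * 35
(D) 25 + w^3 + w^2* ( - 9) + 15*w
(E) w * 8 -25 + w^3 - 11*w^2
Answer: C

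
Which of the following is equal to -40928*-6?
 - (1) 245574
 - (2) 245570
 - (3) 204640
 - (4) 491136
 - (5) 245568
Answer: 5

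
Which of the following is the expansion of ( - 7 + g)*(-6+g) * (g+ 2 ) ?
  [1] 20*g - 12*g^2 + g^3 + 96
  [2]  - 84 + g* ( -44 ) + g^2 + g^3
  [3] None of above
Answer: 3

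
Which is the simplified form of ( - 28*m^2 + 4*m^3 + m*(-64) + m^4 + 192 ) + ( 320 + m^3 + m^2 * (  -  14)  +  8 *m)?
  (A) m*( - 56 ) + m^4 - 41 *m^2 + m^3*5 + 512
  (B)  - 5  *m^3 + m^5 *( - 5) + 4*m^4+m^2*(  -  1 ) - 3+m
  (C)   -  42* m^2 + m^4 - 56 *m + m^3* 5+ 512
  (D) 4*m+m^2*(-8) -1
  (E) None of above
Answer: C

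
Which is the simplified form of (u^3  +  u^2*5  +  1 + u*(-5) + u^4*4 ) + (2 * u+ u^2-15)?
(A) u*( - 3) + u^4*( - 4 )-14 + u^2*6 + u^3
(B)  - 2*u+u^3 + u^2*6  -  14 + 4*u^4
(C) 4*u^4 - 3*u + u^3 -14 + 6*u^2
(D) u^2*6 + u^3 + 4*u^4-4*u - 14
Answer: C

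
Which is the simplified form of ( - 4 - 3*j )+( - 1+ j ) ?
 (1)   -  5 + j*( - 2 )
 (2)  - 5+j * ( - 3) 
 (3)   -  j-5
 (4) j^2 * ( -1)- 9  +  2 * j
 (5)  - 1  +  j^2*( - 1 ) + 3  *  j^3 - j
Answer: 1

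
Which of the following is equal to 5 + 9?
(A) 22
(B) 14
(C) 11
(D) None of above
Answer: B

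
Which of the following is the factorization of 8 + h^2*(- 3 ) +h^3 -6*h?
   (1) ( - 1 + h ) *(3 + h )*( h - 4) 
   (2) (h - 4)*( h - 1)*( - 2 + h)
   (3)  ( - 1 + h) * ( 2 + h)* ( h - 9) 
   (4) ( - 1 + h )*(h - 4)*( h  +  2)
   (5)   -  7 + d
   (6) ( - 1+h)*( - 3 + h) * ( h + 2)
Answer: 4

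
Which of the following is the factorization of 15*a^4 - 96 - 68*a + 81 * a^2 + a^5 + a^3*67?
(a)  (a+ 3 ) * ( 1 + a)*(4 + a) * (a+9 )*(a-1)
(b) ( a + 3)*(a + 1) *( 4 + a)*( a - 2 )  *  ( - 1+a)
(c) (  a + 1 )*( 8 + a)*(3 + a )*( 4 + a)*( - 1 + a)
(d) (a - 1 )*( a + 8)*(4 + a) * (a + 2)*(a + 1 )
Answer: c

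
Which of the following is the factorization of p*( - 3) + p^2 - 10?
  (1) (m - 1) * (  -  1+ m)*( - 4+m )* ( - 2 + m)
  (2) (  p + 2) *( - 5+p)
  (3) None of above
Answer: 2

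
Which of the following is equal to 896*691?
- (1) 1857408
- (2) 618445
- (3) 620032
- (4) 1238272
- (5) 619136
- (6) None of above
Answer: 5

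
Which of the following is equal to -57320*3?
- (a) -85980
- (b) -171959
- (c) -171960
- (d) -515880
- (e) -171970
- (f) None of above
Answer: c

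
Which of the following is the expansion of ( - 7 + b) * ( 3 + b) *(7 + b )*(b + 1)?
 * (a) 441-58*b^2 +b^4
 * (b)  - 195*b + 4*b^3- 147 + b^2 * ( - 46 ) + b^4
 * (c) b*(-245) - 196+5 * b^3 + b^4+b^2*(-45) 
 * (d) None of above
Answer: d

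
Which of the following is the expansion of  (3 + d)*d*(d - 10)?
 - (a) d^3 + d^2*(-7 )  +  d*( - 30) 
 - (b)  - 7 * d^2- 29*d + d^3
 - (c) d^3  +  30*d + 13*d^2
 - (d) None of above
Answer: a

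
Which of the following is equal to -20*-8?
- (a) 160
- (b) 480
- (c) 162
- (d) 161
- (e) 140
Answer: a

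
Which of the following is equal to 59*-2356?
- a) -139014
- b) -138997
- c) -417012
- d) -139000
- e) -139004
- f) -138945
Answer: e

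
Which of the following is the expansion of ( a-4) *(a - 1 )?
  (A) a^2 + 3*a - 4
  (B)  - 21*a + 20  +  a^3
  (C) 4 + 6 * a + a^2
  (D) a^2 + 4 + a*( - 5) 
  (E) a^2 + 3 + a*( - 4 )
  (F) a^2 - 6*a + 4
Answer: D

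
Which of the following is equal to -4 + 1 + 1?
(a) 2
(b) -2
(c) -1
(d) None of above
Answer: b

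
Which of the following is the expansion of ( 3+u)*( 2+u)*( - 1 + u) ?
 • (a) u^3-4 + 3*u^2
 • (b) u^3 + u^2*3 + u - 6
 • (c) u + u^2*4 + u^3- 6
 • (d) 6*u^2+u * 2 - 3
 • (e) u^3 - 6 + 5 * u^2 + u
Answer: c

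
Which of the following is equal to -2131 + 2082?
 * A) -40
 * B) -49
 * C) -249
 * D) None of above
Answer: B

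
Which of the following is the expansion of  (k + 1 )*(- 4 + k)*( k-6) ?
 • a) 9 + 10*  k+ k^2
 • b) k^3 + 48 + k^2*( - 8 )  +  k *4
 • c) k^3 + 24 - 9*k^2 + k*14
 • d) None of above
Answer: c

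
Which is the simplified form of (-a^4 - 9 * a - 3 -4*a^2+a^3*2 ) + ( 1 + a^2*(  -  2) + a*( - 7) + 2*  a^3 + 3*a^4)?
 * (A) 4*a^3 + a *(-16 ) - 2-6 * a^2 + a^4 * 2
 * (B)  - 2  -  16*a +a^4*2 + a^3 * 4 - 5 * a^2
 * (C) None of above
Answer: A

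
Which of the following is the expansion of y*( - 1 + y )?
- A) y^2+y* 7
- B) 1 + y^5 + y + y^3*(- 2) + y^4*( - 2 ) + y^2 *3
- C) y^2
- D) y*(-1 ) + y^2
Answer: D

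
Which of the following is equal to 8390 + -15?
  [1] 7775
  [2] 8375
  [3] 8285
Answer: 2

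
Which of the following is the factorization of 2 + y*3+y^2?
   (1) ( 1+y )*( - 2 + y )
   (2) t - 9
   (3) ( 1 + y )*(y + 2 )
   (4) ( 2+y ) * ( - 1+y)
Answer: 3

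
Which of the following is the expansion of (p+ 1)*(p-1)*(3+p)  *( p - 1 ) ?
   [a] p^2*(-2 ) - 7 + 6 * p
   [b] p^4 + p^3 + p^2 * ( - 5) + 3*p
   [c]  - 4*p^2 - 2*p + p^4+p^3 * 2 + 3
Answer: c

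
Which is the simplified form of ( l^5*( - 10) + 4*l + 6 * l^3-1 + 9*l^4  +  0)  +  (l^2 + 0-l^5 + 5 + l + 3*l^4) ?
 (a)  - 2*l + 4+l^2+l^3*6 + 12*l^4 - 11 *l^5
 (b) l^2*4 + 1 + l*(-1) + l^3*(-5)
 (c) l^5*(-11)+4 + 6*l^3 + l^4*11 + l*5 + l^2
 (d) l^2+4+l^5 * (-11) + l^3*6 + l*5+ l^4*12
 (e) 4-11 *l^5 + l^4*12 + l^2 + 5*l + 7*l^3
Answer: d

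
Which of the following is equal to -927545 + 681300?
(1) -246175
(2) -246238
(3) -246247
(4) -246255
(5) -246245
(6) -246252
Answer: 5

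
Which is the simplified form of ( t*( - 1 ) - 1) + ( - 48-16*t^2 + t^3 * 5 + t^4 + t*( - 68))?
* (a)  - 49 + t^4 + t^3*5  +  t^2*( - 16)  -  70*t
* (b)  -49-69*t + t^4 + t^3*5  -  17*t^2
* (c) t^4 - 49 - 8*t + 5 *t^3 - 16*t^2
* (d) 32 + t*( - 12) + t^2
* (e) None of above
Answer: e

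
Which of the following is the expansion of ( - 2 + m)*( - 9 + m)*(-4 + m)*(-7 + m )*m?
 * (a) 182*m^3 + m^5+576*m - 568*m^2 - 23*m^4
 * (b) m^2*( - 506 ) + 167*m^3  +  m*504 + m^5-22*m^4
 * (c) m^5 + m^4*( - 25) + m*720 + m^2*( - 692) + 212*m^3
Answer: b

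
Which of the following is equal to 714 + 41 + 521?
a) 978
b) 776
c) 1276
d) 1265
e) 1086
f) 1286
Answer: c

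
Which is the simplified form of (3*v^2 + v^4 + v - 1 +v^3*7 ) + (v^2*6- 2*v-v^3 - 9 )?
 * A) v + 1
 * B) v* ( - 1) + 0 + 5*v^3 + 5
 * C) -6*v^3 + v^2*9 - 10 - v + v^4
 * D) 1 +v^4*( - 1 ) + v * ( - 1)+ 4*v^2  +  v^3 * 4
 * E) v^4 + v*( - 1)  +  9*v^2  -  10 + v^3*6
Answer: E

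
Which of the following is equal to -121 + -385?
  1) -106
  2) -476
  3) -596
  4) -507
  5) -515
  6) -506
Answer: 6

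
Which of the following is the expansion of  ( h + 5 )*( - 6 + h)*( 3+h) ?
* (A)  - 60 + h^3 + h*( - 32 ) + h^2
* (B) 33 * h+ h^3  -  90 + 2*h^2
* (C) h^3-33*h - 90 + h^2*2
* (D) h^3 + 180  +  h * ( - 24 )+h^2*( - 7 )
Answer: C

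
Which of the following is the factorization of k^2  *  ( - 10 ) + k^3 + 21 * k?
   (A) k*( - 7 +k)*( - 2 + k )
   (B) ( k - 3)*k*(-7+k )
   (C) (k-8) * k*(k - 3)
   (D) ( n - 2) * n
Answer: B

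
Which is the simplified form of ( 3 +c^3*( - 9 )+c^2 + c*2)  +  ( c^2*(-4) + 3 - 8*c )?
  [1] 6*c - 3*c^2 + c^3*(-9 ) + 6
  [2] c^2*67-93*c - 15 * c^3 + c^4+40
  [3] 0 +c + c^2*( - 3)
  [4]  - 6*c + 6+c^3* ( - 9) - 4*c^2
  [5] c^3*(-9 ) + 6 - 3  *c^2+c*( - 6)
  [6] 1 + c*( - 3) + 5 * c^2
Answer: 5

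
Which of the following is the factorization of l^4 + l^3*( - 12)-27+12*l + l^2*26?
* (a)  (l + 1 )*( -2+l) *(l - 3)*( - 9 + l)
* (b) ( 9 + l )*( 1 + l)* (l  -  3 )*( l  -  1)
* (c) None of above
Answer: c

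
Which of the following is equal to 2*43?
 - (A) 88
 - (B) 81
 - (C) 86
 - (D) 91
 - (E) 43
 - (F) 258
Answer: C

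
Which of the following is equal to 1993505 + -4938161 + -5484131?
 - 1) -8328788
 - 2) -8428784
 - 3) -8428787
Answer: 3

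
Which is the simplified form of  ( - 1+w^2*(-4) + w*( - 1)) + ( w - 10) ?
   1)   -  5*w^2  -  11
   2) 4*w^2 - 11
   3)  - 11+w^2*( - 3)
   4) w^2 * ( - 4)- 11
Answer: 4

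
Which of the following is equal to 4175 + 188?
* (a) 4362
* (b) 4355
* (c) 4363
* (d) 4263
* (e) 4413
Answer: c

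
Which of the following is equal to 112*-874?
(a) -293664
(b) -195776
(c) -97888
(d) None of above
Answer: c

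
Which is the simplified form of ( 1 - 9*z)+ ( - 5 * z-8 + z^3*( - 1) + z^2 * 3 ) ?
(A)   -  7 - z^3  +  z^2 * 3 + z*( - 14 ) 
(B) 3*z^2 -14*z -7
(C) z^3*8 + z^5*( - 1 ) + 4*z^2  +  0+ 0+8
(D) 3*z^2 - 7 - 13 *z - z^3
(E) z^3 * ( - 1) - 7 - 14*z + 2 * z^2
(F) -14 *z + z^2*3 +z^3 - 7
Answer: A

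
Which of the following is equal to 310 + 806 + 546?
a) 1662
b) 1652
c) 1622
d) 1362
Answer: a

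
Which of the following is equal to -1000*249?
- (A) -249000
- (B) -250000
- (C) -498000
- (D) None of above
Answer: A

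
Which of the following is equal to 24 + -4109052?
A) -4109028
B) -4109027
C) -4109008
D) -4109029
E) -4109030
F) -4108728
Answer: A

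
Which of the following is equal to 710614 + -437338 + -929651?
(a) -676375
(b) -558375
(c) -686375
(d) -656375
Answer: d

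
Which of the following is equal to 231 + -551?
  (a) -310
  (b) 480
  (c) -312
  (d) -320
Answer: d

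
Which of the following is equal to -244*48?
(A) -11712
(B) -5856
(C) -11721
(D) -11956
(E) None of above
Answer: A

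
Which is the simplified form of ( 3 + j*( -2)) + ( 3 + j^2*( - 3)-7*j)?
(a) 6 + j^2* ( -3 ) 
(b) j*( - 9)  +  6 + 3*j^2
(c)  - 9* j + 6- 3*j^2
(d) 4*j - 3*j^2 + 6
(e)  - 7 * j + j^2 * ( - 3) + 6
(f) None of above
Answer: c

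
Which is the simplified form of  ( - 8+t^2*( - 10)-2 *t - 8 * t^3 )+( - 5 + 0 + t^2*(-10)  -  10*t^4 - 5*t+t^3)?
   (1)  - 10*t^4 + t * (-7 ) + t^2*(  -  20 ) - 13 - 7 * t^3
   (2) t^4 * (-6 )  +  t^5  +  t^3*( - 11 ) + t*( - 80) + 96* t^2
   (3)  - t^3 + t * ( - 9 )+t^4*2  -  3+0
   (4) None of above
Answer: 1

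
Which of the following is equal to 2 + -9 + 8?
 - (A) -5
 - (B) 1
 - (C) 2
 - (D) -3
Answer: B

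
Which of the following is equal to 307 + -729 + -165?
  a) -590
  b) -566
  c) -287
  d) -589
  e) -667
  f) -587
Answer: f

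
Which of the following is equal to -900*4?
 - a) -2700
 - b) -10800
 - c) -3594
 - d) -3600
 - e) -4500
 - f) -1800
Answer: d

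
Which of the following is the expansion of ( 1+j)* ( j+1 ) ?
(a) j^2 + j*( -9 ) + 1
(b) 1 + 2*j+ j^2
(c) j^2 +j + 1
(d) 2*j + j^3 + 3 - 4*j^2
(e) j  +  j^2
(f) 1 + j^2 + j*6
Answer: b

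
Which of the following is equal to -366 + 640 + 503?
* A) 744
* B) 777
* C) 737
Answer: B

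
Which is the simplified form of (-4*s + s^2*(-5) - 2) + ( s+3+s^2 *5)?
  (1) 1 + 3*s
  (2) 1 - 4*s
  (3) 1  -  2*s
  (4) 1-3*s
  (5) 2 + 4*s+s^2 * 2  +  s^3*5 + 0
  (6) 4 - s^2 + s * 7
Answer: 4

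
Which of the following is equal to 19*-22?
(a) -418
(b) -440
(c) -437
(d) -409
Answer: a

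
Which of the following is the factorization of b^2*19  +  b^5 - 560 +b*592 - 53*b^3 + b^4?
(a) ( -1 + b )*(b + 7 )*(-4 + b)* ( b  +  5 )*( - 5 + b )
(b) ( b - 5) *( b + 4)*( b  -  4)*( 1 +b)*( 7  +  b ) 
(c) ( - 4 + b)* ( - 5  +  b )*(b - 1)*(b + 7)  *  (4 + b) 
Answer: c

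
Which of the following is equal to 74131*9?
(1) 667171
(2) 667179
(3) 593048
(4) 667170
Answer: 2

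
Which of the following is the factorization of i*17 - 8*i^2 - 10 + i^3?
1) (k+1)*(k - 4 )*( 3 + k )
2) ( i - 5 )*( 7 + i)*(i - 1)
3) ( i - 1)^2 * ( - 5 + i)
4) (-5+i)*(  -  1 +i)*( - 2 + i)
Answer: 4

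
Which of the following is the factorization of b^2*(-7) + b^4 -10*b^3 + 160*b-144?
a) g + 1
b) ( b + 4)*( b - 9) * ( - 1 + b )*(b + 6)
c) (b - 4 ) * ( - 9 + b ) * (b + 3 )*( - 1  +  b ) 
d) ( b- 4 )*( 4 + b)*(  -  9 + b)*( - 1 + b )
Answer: d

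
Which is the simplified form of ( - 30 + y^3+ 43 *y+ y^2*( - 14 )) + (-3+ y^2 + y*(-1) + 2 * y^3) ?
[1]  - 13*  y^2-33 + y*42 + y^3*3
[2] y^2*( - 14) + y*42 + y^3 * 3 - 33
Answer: 1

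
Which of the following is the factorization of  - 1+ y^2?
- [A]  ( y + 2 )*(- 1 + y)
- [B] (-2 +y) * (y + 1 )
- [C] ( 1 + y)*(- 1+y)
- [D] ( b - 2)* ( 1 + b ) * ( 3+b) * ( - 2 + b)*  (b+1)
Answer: C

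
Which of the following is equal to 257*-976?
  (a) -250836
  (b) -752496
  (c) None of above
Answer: c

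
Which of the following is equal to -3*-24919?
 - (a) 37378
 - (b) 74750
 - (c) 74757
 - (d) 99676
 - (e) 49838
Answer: c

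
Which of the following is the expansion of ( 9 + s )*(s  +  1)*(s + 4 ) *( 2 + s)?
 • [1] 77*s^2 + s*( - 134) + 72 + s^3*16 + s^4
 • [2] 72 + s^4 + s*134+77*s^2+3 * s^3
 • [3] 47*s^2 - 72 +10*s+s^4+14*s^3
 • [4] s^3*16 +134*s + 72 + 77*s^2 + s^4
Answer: 4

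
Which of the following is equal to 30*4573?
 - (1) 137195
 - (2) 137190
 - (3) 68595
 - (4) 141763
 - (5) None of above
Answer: 2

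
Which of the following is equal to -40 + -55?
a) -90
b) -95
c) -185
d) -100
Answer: b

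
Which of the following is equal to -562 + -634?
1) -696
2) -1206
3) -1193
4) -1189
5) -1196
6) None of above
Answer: 5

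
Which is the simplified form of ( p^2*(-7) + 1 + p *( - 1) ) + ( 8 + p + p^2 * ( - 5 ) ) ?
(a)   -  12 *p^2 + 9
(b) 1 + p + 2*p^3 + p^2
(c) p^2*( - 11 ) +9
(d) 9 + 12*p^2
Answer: a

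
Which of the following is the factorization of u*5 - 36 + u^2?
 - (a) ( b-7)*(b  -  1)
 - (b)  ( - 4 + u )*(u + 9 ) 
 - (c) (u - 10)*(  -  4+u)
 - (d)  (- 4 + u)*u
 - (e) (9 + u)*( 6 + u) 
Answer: b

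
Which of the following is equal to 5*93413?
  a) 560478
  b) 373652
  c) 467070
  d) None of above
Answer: d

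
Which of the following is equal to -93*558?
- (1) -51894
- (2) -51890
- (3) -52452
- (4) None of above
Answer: 1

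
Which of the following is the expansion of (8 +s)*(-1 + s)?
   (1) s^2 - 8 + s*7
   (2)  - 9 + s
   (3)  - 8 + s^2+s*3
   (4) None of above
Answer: 1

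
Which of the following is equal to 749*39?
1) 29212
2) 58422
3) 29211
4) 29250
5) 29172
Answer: 3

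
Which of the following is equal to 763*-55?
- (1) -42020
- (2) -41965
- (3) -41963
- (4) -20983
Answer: 2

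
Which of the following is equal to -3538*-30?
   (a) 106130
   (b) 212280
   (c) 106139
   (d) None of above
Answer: d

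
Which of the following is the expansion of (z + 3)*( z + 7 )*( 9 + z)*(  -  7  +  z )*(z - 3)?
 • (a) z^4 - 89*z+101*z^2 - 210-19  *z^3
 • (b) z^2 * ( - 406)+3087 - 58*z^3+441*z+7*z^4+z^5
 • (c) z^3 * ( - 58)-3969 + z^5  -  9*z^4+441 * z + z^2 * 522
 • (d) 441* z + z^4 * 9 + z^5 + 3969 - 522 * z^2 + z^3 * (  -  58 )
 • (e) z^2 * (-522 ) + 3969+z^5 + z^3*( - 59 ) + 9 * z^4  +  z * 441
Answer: d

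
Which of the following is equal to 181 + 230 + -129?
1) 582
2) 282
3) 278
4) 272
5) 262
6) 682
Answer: 2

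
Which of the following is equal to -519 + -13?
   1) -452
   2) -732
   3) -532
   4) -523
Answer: 3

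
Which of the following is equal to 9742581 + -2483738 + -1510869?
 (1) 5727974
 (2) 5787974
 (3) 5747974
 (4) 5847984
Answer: 3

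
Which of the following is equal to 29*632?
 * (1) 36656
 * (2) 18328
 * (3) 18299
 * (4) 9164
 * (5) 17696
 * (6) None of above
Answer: 2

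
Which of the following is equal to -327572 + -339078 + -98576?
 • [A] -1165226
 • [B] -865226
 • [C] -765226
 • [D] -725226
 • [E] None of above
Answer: C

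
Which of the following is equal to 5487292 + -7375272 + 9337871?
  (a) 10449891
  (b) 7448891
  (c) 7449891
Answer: c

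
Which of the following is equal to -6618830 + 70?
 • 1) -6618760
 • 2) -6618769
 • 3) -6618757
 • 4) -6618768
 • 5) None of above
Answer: 1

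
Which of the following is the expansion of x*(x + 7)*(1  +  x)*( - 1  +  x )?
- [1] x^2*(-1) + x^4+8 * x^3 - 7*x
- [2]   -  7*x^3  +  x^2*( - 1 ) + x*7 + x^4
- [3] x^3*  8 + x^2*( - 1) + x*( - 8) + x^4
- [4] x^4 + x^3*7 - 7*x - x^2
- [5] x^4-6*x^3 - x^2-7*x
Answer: 4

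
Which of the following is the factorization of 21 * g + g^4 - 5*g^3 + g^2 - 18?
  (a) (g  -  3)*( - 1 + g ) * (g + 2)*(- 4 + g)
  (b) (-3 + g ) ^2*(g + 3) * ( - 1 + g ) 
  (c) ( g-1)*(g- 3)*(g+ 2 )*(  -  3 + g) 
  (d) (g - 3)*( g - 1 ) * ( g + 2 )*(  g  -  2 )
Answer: c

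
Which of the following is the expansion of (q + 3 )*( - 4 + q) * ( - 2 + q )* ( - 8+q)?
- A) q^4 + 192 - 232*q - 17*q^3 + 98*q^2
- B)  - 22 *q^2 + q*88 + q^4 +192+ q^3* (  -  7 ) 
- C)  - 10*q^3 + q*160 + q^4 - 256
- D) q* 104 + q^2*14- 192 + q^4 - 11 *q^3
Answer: D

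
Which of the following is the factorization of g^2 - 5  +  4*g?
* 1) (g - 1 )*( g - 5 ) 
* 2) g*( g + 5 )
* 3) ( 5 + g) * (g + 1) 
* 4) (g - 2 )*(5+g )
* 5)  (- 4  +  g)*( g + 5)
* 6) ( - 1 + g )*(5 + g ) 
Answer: 6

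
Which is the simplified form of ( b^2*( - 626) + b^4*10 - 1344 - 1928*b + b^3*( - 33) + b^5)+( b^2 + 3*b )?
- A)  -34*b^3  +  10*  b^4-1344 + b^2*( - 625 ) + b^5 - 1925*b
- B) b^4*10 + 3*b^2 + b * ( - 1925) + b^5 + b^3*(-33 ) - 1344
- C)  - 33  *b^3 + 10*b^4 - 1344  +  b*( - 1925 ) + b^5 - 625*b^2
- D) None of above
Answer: C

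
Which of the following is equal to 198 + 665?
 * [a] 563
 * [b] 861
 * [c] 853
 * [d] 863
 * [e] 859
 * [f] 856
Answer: d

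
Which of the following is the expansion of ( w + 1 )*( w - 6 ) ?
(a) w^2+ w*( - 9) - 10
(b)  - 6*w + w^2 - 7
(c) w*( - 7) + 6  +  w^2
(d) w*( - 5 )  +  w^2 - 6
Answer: d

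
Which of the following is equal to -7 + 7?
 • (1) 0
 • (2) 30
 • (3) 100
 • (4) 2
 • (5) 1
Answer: 1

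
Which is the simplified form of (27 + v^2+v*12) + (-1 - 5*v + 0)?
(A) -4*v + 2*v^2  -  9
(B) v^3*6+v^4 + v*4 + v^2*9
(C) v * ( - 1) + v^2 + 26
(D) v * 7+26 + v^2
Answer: D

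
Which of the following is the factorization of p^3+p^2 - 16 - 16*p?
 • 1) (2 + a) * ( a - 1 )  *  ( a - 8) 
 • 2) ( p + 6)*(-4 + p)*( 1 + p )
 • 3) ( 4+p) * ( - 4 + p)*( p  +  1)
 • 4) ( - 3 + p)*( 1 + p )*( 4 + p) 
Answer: 3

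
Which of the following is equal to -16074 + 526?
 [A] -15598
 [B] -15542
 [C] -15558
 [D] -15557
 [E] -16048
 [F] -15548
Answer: F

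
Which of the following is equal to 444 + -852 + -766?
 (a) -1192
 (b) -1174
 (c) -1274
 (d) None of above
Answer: b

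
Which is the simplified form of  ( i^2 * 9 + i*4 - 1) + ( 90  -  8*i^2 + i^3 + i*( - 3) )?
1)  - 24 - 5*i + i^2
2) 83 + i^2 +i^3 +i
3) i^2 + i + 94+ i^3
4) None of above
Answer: 4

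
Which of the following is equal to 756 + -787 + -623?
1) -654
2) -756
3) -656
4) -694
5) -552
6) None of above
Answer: 1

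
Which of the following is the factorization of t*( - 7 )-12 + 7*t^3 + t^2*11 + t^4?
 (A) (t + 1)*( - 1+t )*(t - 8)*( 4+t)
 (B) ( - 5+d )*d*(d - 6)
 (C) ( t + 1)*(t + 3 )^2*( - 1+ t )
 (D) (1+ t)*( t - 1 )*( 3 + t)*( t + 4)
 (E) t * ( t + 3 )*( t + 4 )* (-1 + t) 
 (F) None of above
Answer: D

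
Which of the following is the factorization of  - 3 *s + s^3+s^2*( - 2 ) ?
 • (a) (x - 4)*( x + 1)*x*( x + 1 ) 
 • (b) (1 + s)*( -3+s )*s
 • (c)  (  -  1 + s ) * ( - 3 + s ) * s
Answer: b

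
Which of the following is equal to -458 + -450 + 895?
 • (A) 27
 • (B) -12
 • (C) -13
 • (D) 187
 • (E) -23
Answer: C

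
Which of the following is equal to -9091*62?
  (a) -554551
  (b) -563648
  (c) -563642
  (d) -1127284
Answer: c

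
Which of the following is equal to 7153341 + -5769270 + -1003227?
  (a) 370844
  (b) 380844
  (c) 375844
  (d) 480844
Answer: b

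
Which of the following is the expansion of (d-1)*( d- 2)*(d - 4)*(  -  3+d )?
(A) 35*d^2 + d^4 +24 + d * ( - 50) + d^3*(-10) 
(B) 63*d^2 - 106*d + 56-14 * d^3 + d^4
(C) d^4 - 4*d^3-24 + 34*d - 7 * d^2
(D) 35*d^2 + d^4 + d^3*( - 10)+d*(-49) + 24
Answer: A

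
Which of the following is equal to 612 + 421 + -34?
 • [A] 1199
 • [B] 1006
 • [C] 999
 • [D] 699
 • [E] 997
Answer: C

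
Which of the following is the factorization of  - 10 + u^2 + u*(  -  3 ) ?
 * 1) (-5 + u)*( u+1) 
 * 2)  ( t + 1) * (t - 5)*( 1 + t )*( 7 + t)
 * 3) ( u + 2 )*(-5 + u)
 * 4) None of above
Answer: 3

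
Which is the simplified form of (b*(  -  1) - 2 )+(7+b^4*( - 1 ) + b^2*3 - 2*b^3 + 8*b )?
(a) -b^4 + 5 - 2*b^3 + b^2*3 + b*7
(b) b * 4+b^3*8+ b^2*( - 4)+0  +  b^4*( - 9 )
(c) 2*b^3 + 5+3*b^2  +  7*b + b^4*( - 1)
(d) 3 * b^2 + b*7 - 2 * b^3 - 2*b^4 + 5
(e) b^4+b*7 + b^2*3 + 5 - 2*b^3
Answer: a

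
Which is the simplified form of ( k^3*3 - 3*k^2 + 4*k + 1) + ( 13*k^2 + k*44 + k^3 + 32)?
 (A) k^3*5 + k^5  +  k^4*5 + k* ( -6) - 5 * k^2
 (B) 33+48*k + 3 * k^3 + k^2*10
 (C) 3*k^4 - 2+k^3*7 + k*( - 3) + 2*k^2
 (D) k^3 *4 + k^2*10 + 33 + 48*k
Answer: D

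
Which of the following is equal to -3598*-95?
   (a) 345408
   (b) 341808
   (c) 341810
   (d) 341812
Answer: c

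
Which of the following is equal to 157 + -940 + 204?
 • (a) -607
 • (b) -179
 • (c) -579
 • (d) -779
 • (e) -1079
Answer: c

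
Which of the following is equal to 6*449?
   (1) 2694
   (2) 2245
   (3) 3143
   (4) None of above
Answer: 1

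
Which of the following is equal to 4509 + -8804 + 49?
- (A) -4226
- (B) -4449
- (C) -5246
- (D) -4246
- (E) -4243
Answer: D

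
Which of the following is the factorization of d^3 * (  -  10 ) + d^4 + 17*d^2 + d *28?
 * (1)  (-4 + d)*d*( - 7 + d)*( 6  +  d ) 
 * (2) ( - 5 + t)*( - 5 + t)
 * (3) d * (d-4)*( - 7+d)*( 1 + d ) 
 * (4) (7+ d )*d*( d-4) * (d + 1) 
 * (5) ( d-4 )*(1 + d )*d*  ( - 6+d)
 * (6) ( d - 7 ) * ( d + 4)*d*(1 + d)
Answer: 3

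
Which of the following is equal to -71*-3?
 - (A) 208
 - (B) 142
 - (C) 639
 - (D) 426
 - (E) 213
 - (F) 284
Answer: E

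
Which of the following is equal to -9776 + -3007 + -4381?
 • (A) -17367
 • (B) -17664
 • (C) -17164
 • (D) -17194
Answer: C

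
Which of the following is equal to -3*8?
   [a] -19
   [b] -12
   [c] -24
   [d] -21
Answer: c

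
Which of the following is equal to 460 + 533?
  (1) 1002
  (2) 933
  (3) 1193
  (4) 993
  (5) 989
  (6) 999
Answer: 4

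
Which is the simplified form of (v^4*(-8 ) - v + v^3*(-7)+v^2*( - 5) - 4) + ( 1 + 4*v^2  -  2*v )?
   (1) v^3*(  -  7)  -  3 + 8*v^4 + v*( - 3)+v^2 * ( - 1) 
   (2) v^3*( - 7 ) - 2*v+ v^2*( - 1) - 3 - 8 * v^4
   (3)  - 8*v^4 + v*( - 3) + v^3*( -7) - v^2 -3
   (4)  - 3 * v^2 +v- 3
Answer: 3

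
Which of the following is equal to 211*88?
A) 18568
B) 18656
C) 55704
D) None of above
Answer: A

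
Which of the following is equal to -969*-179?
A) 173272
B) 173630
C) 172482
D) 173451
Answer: D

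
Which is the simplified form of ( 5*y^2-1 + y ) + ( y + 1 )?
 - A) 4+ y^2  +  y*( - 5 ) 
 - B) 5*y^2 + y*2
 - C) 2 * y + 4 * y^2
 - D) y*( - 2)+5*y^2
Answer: B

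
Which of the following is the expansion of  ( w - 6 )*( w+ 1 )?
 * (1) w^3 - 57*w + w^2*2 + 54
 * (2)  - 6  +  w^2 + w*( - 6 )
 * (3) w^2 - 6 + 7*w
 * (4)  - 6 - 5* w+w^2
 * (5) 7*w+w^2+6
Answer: 4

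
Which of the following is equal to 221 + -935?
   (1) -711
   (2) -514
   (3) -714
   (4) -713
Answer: 3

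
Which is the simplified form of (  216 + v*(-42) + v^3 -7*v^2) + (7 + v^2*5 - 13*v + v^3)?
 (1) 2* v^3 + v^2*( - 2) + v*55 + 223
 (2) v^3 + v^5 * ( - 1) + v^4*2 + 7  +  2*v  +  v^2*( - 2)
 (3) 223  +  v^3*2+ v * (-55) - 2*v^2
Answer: 3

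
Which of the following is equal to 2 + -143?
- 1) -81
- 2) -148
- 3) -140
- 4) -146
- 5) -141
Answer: 5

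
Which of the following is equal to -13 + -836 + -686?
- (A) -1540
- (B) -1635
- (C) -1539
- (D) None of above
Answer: D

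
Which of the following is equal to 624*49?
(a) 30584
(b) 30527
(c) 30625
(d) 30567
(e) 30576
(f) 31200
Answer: e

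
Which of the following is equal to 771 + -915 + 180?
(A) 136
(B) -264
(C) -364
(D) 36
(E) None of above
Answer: D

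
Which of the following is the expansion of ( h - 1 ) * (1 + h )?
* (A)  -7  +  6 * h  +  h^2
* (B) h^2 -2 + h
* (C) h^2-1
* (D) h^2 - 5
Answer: C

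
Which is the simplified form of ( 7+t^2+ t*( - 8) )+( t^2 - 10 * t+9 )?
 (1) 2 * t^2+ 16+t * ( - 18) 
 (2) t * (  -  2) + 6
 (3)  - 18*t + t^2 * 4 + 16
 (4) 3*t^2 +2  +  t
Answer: 1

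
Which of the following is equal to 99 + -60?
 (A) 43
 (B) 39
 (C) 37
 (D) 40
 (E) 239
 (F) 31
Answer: B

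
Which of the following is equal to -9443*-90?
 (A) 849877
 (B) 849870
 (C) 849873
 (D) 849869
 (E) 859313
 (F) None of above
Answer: B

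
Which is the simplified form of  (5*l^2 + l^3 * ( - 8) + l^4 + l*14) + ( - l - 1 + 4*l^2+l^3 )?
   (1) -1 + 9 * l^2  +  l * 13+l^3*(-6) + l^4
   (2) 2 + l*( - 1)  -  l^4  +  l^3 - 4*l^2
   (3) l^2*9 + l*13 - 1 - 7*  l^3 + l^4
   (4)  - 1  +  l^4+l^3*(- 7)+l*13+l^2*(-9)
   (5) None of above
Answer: 3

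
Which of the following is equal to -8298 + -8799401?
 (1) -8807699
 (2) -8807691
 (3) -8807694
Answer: 1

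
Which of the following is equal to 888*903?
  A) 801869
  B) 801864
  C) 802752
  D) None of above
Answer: B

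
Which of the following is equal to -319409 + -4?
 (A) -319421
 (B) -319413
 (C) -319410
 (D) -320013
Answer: B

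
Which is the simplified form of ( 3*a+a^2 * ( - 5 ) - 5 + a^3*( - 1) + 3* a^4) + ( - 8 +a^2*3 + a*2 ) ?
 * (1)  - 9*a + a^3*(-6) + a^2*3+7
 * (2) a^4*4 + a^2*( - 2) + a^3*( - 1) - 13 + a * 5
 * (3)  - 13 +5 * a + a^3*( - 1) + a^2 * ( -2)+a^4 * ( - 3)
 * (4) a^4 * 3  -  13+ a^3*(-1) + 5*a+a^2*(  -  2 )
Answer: 4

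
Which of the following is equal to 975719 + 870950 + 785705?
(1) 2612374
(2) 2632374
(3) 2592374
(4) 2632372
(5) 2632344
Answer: 2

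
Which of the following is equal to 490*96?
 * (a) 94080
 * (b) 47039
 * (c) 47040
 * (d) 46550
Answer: c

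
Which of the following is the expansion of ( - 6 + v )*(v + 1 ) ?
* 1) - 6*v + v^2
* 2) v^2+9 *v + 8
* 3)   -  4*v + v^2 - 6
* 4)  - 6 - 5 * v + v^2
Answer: 4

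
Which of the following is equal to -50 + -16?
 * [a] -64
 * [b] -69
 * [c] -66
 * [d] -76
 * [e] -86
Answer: c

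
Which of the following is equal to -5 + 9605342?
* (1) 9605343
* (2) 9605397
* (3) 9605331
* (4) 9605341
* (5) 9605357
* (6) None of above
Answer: 6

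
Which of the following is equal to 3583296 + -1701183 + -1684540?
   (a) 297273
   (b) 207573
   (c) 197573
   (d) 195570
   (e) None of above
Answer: c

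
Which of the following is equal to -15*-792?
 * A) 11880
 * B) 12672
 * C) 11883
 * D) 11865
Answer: A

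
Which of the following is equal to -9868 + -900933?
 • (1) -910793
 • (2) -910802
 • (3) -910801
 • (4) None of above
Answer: 3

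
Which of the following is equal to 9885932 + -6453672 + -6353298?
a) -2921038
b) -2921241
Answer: a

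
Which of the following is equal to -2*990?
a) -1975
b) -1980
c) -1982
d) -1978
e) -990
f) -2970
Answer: b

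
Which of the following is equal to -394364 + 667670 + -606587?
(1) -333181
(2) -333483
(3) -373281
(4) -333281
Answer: 4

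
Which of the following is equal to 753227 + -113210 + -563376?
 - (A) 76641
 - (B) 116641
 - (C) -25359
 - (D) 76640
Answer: A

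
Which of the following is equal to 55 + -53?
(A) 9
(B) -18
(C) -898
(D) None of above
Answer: D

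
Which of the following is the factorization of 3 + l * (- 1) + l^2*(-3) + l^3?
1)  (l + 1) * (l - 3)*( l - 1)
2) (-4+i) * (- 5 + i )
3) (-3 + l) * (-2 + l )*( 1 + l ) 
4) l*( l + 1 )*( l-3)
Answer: 1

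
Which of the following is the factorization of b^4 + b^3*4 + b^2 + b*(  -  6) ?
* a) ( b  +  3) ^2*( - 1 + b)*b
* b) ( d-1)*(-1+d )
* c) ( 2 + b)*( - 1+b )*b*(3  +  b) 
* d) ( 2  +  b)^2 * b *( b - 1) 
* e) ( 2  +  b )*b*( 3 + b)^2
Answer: c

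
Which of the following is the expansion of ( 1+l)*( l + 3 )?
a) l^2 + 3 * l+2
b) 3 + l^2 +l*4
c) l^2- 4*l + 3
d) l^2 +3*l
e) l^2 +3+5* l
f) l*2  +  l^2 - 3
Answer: b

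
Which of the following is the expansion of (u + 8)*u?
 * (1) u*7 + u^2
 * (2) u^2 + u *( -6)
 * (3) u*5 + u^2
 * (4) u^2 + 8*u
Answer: 4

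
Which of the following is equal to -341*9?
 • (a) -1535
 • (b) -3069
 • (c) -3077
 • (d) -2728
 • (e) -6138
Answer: b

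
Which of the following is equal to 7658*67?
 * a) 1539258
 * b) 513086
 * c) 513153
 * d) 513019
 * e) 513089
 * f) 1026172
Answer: b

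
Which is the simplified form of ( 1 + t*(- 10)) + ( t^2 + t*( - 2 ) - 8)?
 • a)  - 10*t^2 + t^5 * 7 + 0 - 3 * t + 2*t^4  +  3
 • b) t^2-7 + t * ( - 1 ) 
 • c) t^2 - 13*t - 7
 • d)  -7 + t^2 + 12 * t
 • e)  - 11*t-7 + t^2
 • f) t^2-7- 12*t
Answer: f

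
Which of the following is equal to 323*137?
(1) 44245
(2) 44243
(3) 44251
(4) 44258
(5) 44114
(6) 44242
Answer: 3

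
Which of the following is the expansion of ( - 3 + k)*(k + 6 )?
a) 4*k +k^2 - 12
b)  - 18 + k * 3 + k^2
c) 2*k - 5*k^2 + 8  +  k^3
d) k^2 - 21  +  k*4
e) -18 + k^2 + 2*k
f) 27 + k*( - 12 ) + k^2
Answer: b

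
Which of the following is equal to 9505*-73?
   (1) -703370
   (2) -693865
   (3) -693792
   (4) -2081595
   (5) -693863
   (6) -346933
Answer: 2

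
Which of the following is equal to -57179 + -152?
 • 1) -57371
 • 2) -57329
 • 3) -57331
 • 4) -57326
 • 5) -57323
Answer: 3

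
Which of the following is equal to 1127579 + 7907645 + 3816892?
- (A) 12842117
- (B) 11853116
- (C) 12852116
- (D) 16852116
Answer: C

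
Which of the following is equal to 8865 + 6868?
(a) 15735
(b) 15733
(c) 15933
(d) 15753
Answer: b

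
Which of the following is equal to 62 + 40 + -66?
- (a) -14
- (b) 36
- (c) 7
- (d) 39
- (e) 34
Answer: b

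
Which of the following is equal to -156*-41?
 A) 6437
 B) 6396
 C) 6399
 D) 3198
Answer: B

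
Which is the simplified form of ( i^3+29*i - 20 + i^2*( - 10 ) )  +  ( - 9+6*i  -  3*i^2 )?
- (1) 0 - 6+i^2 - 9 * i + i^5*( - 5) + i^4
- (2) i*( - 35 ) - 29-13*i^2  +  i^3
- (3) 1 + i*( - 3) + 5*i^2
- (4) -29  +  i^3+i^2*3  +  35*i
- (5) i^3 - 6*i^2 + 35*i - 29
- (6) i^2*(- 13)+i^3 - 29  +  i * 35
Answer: 6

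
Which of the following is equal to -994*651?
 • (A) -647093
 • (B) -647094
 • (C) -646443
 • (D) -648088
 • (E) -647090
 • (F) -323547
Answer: B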